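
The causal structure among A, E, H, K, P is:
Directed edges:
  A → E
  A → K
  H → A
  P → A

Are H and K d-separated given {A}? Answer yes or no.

Yes — H ⊥ K | {A}.

Bayes-Ball from H | {A} reaches {P}.
K ∉ reach(H|{A}) ⇒ H ⊥ K | {A}.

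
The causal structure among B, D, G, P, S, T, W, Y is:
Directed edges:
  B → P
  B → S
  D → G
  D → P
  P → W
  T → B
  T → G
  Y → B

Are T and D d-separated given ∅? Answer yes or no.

Yes — T ⊥ D | ∅.

Bayes-Ball from T | ∅ reaches {B,G,P,S,W}.
D ∉ reach(T|∅) ⇒ T ⊥ D | ∅.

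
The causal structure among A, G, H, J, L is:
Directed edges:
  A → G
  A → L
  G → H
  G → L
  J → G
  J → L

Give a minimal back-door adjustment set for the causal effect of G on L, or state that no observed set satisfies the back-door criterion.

desc(G)\{G}={H,L}; candidates ⊆ {A,J}.
size 0: {}; under {} G still reaches {A,J,L} ∋ L.
size 1: {A}, {J}; under {A} G still reaches {J,L} ∋ L.
{A,J}: G⊥L given {A,J} in G with G→· removed — back-door holds.

G→L: minimal back-door set {A, J}.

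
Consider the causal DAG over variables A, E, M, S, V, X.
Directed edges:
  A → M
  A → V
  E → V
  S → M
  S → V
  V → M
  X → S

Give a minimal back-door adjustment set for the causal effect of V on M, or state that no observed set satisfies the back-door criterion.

V→M: minimal back-door set {A, S}.

desc(V)\{V}={M}; candidates ⊆ {A,E,S,X}.
size 0: {}; under {} V still reaches {A,E,M,S,X} ∋ M.
size 1: {A}, {E}, {S} …(+1); under {A} V still reaches {E,M,S,X} ∋ M.
{A,S}: V⊥M given {A,S} in G with V→· removed — back-door holds.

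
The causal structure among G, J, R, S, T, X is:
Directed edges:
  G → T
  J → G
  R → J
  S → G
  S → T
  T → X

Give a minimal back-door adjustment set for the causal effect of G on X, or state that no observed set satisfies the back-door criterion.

G→X: minimal back-door set {S}.

desc(G)\{G}={T,X}; candidates ⊆ {J,R,S}.
size 0: {}; under {} G still reaches {J,R,S,T,X} ∋ X.
{S}: G⊥X given {S} in G with G→· removed — back-door holds.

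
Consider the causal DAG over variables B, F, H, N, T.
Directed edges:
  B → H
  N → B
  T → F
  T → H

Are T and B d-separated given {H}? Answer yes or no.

Bayes-Ball from T | {H} reaches {B,F,N}.
B ∈ reach(T|{H}) ⇒ T ⊥̸ B | {H}.

No — T and B are d-connected given {H}.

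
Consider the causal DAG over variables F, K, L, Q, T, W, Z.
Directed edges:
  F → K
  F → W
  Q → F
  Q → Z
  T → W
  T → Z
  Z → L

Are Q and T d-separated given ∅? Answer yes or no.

Bayes-Ball from Q | ∅ reaches {F,K,L,W,Z}.
T ∉ reach(Q|∅) ⇒ Q ⊥ T | ∅.

Yes — Q ⊥ T | ∅.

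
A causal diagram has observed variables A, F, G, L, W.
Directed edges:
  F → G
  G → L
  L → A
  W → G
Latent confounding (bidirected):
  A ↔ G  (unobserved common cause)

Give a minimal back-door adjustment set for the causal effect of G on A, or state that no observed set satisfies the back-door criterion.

desc(G)\{G}={A,L}; candidates ⊆ {F,W}.
G↔A: latent back-door arc(s) into G.
size 0: {}; under {} G still reaches {A,F,W} ∋ A.
size 1: {F}, {W}; under {F} G still reaches {A,W} ∋ A.
size 2: {F,W}; under {F,W} G still reaches {A} ∋ A.
G↔A cannot be blocked by any observed set — no back-door set.

G→A: no observed back-door set.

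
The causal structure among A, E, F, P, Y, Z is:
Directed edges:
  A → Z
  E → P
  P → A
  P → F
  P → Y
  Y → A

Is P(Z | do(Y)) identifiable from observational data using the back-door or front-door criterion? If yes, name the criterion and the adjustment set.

P(Z|do(Y)): backdoor, adjust for {P}.

desc(Y)\{Y}={A,Z}; candidates ⊆ {E,F,P}.
size 0: {}; under {} Y still reaches {A,E,F,P,Z} ∋ Z.
{P}: Y⊥Z given {P} in G with Y→· removed — back-door holds.
P(Z|do(Y)) = Σ_{P} P(Z|Y,P)·P(P).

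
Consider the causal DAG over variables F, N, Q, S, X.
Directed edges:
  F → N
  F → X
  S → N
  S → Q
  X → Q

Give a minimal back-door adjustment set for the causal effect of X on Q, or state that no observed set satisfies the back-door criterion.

X→Q: minimal back-door set ∅.

desc(X)\{X}={Q}; candidates ⊆ {F,N,S}.
∅: X⊥Q given ∅ in G with X→· removed — back-door holds.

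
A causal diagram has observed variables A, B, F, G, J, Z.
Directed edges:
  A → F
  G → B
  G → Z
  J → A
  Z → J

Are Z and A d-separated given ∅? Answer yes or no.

No — Z and A are d-connected given ∅.

Bayes-Ball from Z | ∅ reaches {A,B,F,G,J}.
A ∈ reach(Z|∅) ⇒ Z ⊥̸ A | ∅.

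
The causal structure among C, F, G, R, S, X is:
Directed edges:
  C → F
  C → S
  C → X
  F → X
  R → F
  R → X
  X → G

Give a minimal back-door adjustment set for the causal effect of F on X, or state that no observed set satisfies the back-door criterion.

desc(F)\{F}={G,X}; candidates ⊆ {C,R,S}.
size 0: {}; under {} F still reaches {C,G,R,S,X} ∋ X.
size 1: {C}, {R}, {S}; under {C} F still reaches {G,R,X} ∋ X.
{C,R}: F⊥X given {C,R} in G with F→· removed — back-door holds.

F→X: minimal back-door set {C, R}.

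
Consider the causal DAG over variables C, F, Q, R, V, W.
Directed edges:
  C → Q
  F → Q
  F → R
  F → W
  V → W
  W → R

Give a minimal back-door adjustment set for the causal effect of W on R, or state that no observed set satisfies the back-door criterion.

W→R: minimal back-door set {F}.

desc(W)\{W}={R}; candidates ⊆ {C,F,Q,V}.
size 0: {}; under {} W still reaches {F,Q,R,V} ∋ R.
{F}: W⊥R given {F} in G with W→· removed — back-door holds.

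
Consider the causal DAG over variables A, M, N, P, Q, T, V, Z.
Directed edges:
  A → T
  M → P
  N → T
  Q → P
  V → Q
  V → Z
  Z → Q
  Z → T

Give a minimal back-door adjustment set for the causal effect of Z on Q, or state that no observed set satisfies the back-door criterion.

desc(Z)\{Z}={P,Q,T}; candidates ⊆ {A,M,N,V}.
size 0: {}; under {} Z still reaches {P,Q,V} ∋ Q.
{V}: Z⊥Q given {V} in G with Z→· removed — back-door holds.

Z→Q: minimal back-door set {V}.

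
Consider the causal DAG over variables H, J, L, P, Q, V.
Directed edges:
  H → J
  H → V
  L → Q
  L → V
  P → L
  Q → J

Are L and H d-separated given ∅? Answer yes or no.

Yes — L ⊥ H | ∅.

Bayes-Ball from L | ∅ reaches {J,P,Q,V}.
H ∉ reach(L|∅) ⇒ L ⊥ H | ∅.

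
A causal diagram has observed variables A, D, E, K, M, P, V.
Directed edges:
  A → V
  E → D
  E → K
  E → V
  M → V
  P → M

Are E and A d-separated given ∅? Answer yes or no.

Yes — E ⊥ A | ∅.

Bayes-Ball from E | ∅ reaches {D,K,V}.
A ∉ reach(E|∅) ⇒ E ⊥ A | ∅.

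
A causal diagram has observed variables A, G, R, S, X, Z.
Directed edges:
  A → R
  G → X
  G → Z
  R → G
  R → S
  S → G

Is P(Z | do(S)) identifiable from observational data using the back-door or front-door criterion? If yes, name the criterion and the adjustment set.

desc(S)\{S}={G,X,Z}; candidates ⊆ {A,R}.
size 0: {}; under {} S still reaches {A,G,R,X,Z} ∋ Z.
{R}: S⊥Z given {R} in G with S→· removed — back-door holds.
P(Z|do(S)) = Σ_{R} P(Z|S,R)·P(R).

P(Z|do(S)): backdoor, adjust for {R}.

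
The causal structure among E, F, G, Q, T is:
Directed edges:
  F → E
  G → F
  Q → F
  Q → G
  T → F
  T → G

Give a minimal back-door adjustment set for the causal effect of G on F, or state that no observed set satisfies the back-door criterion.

G→F: minimal back-door set {Q, T}.

desc(G)\{G}={E,F}; candidates ⊆ {Q,T}.
size 0: {}; under {} G still reaches {E,F,Q,T} ∋ F.
size 1: {Q}, {T}; under {Q} G still reaches {E,F,T} ∋ F.
{Q,T}: G⊥F given {Q,T} in G with G→· removed — back-door holds.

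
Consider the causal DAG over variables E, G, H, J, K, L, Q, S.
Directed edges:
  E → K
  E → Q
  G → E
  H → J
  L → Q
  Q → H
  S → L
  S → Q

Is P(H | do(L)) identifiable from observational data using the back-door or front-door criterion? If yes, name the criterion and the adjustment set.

desc(L)\{L}={H,J,Q}; candidates ⊆ {E,G,K,S}.
size 0: {}; under {} L still reaches {H,J,Q,S} ∋ H.
{S}: L⊥H given {S} in G with L→· removed — back-door holds.
P(H|do(L)) = Σ_{S} P(H|L,S)·P(S).

P(H|do(L)): backdoor, adjust for {S}.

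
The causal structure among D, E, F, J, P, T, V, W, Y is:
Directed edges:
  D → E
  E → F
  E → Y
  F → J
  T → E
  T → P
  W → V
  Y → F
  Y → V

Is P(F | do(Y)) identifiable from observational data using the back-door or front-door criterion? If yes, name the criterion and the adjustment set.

P(F|do(Y)): backdoor, adjust for {E}.

desc(Y)\{Y}={F,J,V}; candidates ⊆ {D,E,P,T,W}.
size 0: {}; under {} Y still reaches {D,E,F,J,P,T} ∋ F.
{E}: Y⊥F given {E} in G with Y→· removed — back-door holds.
P(F|do(Y)) = Σ_{E} P(F|Y,E)·P(E).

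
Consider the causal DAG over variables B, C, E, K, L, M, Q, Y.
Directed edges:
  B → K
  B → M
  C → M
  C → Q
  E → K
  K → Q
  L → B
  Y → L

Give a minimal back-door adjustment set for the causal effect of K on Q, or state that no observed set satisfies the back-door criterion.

desc(K)\{K}={Q}; candidates ⊆ {B,C,E,L,M,Y}.
∅: K⊥Q given ∅ in G with K→· removed — back-door holds.

K→Q: minimal back-door set ∅.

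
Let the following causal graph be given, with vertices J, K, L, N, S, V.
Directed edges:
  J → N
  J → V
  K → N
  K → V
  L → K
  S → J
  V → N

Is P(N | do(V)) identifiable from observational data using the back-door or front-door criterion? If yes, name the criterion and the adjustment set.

P(N|do(V)): backdoor, adjust for {J, K}.

desc(V)\{V}={N}; candidates ⊆ {J,K,L,S}.
size 0: {}; under {} V still reaches {J,K,L,N,S} ∋ N.
size 1: {J}, {K}, {L} …(+1); under {J} V still reaches {K,L,N} ∋ N.
{J,K}: V⊥N given {J,K} in G with V→· removed — back-door holds.
P(N|do(V)) = Σ_{J,K} P(N|V,J,K)·P(J,K).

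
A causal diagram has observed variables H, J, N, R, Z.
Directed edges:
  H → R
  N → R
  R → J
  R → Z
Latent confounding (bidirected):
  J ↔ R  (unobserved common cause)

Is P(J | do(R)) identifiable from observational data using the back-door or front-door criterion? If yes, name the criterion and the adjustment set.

desc(R)\{R}={J,Z}; candidates ⊆ {H,N}.
R↔J: latent back-door arc(s) into R.
size 0: {}; under {} R still reaches {H,J,N} ∋ J.
size 1: {H}, {N}; under {H} R still reaches {J,N} ∋ J.
size 2: {H,N}; under {H,N} R still reaches {J} ∋ J.
R↔J cannot be blocked by any observed set — no back-door set.
No mediator lies on a directed R→…→J path.
Neither criterion identifies P(J|do(R)) in this graph.

P(J|do(R)): not identifiable (no BD/FD set).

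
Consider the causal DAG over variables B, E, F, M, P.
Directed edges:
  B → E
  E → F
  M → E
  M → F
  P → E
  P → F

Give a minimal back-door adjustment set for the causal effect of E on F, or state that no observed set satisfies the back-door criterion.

E→F: minimal back-door set {M, P}.

desc(E)\{E}={F}; candidates ⊆ {B,M,P}.
size 0: {}; under {} E still reaches {B,F,M,P} ∋ F.
size 1: {B}, {M}, {P}; under {B} E still reaches {F,M,P} ∋ F.
{M,P}: E⊥F given {M,P} in G with E→· removed — back-door holds.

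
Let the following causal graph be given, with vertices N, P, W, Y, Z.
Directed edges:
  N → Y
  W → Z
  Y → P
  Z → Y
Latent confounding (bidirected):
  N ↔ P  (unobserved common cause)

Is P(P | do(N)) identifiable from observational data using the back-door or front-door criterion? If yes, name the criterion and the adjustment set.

desc(N)\{N}={P,Y}; candidates ⊆ {W,Z}.
N↔P: latent back-door arc(s) into N.
size 0: {}; under {} N still reaches {P} ∋ P.
size 1: {W}, {Z}; under {W} N still reaches {P} ∋ P.
size 2: {W,Z}; under {W,Z} N still reaches {P} ∋ P.
N↔P cannot be blocked by any observed set — no back-door set.
{Y}: (i) intercepts every directed N→P path; (ii) no back-door N→{Y}; (iii) {N} blocks every back-door {Y}→P. Front-door holds.
P(P|do(N)) = Σ_{Y} P(Y|N) Σ_{N'} P(P|Y,N')P(N').

P(P|do(N)): frontdoor, adjust for {Y}.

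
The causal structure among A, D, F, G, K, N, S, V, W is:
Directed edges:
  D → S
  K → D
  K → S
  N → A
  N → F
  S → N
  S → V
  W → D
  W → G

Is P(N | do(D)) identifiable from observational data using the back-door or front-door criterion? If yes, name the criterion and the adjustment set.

desc(D)\{D}={A,F,N,S,V}; candidates ⊆ {G,K,W}.
size 0: {}; under {} D still reaches {A,F,G,K,N,S,V,W} ∋ N.
{K}: D⊥N given {K} in G with D→· removed — back-door holds.
P(N|do(D)) = Σ_{K} P(N|D,K)·P(K).

P(N|do(D)): backdoor, adjust for {K}.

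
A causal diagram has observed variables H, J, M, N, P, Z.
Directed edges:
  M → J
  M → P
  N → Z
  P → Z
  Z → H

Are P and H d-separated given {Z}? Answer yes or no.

Bayes-Ball from P | {Z} reaches {J,M,N}.
H ∉ reach(P|{Z}) ⇒ P ⊥ H | {Z}.

Yes — P ⊥ H | {Z}.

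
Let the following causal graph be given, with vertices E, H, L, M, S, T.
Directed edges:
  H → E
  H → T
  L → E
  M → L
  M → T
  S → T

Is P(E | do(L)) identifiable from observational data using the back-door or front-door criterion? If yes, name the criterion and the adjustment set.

P(E|do(L)): backdoor, adjust for ∅.

desc(L)\{L}={E}; candidates ⊆ {H,M,S,T}.
∅: L⊥E given ∅ in G with L→· removed — back-door holds.
P(E|do(L)) = P(E|L) — no adjustment needed.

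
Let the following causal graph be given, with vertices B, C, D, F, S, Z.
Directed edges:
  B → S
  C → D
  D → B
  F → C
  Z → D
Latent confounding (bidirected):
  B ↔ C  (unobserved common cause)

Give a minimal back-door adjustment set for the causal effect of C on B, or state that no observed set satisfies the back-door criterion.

desc(C)\{C}={B,D,S}; candidates ⊆ {F,Z}.
C↔B: latent back-door arc(s) into C.
size 0: {}; under {} C still reaches {B,F,S} ∋ B.
size 1: {F}, {Z}; under {F} C still reaches {B,S} ∋ B.
size 2: {F,Z}; under {F,Z} C still reaches {B,S} ∋ B.
C↔B cannot be blocked by any observed set — no back-door set.

C→B: no observed back-door set.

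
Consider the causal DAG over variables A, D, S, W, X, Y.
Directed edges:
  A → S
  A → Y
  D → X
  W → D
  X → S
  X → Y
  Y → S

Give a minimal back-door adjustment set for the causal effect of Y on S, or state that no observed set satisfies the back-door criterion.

Y→S: minimal back-door set {A, X}.

desc(Y)\{Y}={S}; candidates ⊆ {A,D,W,X}.
size 0: {}; under {} Y still reaches {A,D,S,W,X} ∋ S.
size 1: {A}, {D}, {W} …(+1); under {A} Y still reaches {D,S,W,X} ∋ S.
{A,X}: Y⊥S given {A,X} in G with Y→· removed — back-door holds.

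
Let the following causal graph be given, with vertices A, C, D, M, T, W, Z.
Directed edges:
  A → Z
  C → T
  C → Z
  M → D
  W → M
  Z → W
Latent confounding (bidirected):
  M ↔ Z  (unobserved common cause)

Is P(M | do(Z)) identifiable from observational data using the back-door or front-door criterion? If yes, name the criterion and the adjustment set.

desc(Z)\{Z}={D,M,W}; candidates ⊆ {A,C,T}.
Z↔M: latent back-door arc(s) into Z.
size 0: {}; under {} Z still reaches {A,C,D,M,T} ∋ M.
size 1: {A}, {C}, {T}; under {A} Z still reaches {C,D,M,T} ∋ M.
size 2: {A,C}, {A,T}, {C,T}; under {A,C} Z still reaches {D,M} ∋ M.
Z↔M cannot be blocked by any observed set — no back-door set.
{W}: (i) intercepts every directed Z→M path; (ii) no back-door Z→{W}; (iii) {Z} blocks every back-door {W}→M. Front-door holds.
P(M|do(Z)) = Σ_{W} P(W|Z) Σ_{Z'} P(M|W,Z')P(Z').

P(M|do(Z)): frontdoor, adjust for {W}.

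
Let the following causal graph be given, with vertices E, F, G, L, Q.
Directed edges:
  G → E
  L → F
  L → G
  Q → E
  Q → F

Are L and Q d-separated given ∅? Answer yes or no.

Yes — L ⊥ Q | ∅.

Bayes-Ball from L | ∅ reaches {E,F,G}.
Q ∉ reach(L|∅) ⇒ L ⊥ Q | ∅.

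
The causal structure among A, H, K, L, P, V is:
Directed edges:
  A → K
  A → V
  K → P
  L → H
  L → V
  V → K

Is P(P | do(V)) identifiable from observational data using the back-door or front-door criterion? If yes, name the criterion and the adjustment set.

P(P|do(V)): backdoor, adjust for {A}.

desc(V)\{V}={K,P}; candidates ⊆ {A,H,L}.
size 0: {}; under {} V still reaches {A,H,K,L,P} ∋ P.
{A}: V⊥P given {A} in G with V→· removed — back-door holds.
P(P|do(V)) = Σ_{A} P(P|V,A)·P(A).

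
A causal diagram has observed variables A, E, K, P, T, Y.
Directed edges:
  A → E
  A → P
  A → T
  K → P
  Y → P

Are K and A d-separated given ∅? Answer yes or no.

Yes — K ⊥ A | ∅.

Bayes-Ball from K | ∅ reaches {P}.
A ∉ reach(K|∅) ⇒ K ⊥ A | ∅.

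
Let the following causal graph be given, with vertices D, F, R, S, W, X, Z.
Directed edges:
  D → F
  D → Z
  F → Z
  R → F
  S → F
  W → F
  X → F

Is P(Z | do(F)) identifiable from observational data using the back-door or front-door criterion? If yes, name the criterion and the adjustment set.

P(Z|do(F)): backdoor, adjust for {D}.

desc(F)\{F}={Z}; candidates ⊆ {D,R,S,W,X}.
size 0: {}; under {} F still reaches {D,R,S,W,X,Z} ∋ Z.
{D}: F⊥Z given {D} in G with F→· removed — back-door holds.
P(Z|do(F)) = Σ_{D} P(Z|F,D)·P(D).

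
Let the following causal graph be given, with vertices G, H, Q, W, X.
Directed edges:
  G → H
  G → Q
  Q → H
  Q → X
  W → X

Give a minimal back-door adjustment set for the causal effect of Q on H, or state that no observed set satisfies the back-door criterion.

Q→H: minimal back-door set {G}.

desc(Q)\{Q}={H,X}; candidates ⊆ {G,W}.
size 0: {}; under {} Q still reaches {G,H} ∋ H.
{G}: Q⊥H given {G} in G with Q→· removed — back-door holds.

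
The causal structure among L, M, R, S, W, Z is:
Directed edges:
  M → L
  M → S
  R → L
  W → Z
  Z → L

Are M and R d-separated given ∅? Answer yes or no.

Bayes-Ball from M | ∅ reaches {L,S}.
R ∉ reach(M|∅) ⇒ M ⊥ R | ∅.

Yes — M ⊥ R | ∅.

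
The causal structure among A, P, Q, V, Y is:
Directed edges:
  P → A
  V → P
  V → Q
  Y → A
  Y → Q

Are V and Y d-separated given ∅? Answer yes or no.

Bayes-Ball from V | ∅ reaches {A,P,Q}.
Y ∉ reach(V|∅) ⇒ V ⊥ Y | ∅.

Yes — V ⊥ Y | ∅.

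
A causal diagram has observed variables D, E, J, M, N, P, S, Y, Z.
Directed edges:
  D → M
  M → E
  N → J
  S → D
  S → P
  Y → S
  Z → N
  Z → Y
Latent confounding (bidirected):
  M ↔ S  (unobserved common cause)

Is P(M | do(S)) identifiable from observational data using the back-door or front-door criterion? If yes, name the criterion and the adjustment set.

desc(S)\{S}={D,E,M,P}; candidates ⊆ {J,N,Y,Z}.
S↔M: latent back-door arc(s) into S.
size 0: {}; under {} S still reaches {E,J,M,N,Y,Z} ∋ M.
size 1: {J}, {N}, {Y} …(+1); under {J} S still reaches {E,M,N,Y,Z} ∋ M.
size 2: {J,N}, {J,Y}, {J,Z} …(+3); under {J,N} S still reaches {E,M,Y,Z} ∋ M.
S↔M cannot be blocked by any observed set — no back-door set.
{D}: (i) intercepts every directed S→M path; (ii) no back-door S→{D}; (iii) {S} blocks every back-door {D}→M. Front-door holds.
P(M|do(S)) = Σ_{D} P(D|S) Σ_{S'} P(M|D,S')P(S').

P(M|do(S)): frontdoor, adjust for {D}.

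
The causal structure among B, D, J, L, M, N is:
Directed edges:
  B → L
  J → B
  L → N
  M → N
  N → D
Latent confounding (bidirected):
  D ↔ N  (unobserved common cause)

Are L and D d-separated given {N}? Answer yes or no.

No — L and D are d-connected given {N}.

Bayes-Ball from L | {N} reaches {B,D,J,M}.
D ∈ reach(L|{N}) ⇒ L ⊥̸ D | {N}.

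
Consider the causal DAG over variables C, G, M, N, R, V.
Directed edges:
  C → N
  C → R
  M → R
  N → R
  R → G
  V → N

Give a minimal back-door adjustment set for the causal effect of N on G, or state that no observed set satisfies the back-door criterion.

desc(N)\{N}={G,R}; candidates ⊆ {C,M,V}.
size 0: {}; under {} N still reaches {C,G,R,V} ∋ G.
{C}: N⊥G given {C} in G with N→· removed — back-door holds.

N→G: minimal back-door set {C}.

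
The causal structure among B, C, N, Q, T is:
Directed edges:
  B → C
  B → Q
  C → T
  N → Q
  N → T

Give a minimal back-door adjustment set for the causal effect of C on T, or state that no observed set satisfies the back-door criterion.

C→T: minimal back-door set ∅.

desc(C)\{C}={T}; candidates ⊆ {B,N,Q}.
∅: C⊥T given ∅ in G with C→· removed — back-door holds.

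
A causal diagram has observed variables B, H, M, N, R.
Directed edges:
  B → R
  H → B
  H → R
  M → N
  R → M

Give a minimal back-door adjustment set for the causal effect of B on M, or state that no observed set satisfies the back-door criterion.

B→M: minimal back-door set {H}.

desc(B)\{B}={M,N,R}; candidates ⊆ {H}.
size 0: {}; under {} B still reaches {H,M,N,R} ∋ M.
{H}: B⊥M given {H} in G with B→· removed — back-door holds.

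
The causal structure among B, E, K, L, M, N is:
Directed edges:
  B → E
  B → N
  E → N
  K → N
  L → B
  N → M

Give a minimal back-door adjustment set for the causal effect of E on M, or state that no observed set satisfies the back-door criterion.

desc(E)\{E}={M,N}; candidates ⊆ {B,K,L}.
size 0: {}; under {} E still reaches {B,L,M,N} ∋ M.
{B}: E⊥M given {B} in G with E→· removed — back-door holds.

E→M: minimal back-door set {B}.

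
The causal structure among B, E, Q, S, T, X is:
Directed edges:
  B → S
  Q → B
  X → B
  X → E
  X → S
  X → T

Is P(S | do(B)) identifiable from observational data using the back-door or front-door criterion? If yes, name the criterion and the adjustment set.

desc(B)\{B}={S}; candidates ⊆ {E,Q,T,X}.
size 0: {}; under {} B still reaches {E,Q,S,T,X} ∋ S.
{X}: B⊥S given {X} in G with B→· removed — back-door holds.
P(S|do(B)) = Σ_{X} P(S|B,X)·P(X).

P(S|do(B)): backdoor, adjust for {X}.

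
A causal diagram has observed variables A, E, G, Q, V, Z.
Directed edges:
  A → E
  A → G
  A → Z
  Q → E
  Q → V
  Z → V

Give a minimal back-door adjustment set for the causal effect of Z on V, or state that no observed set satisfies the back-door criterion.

Z→V: minimal back-door set ∅.

desc(Z)\{Z}={V}; candidates ⊆ {A,E,G,Q}.
∅: Z⊥V given ∅ in G with Z→· removed — back-door holds.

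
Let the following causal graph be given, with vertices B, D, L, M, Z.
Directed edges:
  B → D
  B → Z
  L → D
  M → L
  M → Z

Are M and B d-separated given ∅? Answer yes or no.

Yes — M ⊥ B | ∅.

Bayes-Ball from M | ∅ reaches {D,L,Z}.
B ∉ reach(M|∅) ⇒ M ⊥ B | ∅.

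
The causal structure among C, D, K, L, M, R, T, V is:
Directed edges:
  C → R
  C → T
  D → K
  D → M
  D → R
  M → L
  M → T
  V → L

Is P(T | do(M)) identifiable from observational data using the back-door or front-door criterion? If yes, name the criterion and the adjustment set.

desc(M)\{M}={L,T}; candidates ⊆ {C,D,K,R,V}.
∅: M⊥T given ∅ in G with M→· removed — back-door holds.
P(T|do(M)) = P(T|M) — no adjustment needed.

P(T|do(M)): backdoor, adjust for ∅.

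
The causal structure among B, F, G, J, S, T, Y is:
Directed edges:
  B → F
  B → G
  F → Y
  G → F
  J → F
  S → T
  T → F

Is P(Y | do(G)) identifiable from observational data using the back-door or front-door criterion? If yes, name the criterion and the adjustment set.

desc(G)\{G}={F,Y}; candidates ⊆ {B,J,S,T}.
size 0: {}; under {} G still reaches {B,F,Y} ∋ Y.
{B}: G⊥Y given {B} in G with G→· removed — back-door holds.
P(Y|do(G)) = Σ_{B} P(Y|G,B)·P(B).

P(Y|do(G)): backdoor, adjust for {B}.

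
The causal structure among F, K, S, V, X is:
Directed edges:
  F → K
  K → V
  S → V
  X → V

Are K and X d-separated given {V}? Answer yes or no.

Bayes-Ball from K | {V} reaches {F,S,X}.
X ∈ reach(K|{V}) ⇒ K ⊥̸ X | {V}.

No — K and X are d-connected given {V}.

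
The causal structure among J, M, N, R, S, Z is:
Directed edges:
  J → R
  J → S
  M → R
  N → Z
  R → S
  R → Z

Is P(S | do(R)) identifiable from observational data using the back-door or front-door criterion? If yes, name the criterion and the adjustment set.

desc(R)\{R}={S,Z}; candidates ⊆ {J,M,N}.
size 0: {}; under {} R still reaches {J,M,S} ∋ S.
{J}: R⊥S given {J} in G with R→· removed — back-door holds.
P(S|do(R)) = Σ_{J} P(S|R,J)·P(J).

P(S|do(R)): backdoor, adjust for {J}.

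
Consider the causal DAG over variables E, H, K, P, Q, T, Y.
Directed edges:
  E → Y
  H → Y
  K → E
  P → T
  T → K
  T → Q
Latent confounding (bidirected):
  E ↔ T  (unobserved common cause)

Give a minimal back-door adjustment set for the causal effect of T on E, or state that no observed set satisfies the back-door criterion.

desc(T)\{T}={E,K,Q,Y}; candidates ⊆ {H,P}.
T↔E: latent back-door arc(s) into T.
size 0: {}; under {} T still reaches {E,P,Y} ∋ E.
size 1: {H}, {P}; under {H} T still reaches {E,P,Y} ∋ E.
size 2: {H,P}; under {H,P} T still reaches {E,Y} ∋ E.
T↔E cannot be blocked by any observed set — no back-door set.

T→E: no observed back-door set.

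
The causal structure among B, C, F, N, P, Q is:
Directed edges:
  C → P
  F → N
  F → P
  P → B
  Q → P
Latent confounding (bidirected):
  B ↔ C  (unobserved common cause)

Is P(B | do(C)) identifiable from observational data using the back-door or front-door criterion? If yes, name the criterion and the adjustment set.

P(B|do(C)): frontdoor, adjust for {P}.

desc(C)\{C}={B,P}; candidates ⊆ {F,N,Q}.
C↔B: latent back-door arc(s) into C.
size 0: {}; under {} C still reaches {B} ∋ B.
size 1: {F}, {N}, {Q}; under {F} C still reaches {B} ∋ B.
size 2: {F,N}, {F,Q}, {N,Q}; under {F,N} C still reaches {B} ∋ B.
C↔B cannot be blocked by any observed set — no back-door set.
{P}: (i) intercepts every directed C→B path; (ii) no back-door C→{P}; (iii) {C} blocks every back-door {P}→B. Front-door holds.
P(B|do(C)) = Σ_{P} P(P|C) Σ_{C'} P(B|P,C')P(C').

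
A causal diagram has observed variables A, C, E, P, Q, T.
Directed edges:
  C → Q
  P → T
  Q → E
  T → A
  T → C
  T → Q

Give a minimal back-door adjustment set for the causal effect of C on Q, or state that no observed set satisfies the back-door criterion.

C→Q: minimal back-door set {T}.

desc(C)\{C}={E,Q}; candidates ⊆ {A,P,T}.
size 0: {}; under {} C still reaches {A,E,P,Q,T} ∋ Q.
{T}: C⊥Q given {T} in G with C→· removed — back-door holds.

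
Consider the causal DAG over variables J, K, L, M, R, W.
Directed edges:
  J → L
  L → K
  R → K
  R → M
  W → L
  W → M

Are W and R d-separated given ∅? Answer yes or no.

Yes — W ⊥ R | ∅.

Bayes-Ball from W | ∅ reaches {K,L,M}.
R ∉ reach(W|∅) ⇒ W ⊥ R | ∅.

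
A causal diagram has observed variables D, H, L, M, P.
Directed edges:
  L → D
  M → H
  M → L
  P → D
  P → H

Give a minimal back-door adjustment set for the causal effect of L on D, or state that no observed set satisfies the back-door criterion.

desc(L)\{L}={D}; candidates ⊆ {H,M,P}.
∅: L⊥D given ∅ in G with L→· removed — back-door holds.

L→D: minimal back-door set ∅.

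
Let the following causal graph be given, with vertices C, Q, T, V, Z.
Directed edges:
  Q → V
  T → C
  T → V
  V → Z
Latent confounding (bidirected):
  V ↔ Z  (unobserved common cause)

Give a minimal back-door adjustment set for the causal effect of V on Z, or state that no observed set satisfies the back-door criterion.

V→Z: no observed back-door set.

desc(V)\{V}={Z}; candidates ⊆ {C,Q,T}.
V↔Z: latent back-door arc(s) into V.
size 0: {}; under {} V still reaches {C,Q,T,Z} ∋ Z.
size 1: {C}, {Q}, {T}; under {C} V still reaches {Q,T,Z} ∋ Z.
size 2: {C,Q}, {C,T}, {Q,T}; under {C,Q} V still reaches {T,Z} ∋ Z.
V↔Z cannot be blocked by any observed set — no back-door set.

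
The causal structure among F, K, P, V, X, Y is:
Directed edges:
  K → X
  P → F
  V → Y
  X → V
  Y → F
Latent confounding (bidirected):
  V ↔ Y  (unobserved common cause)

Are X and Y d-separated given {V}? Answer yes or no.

No — X and Y are d-connected given {V}.

Bayes-Ball from X | {V} reaches {F,K,Y}.
Y ∈ reach(X|{V}) ⇒ X ⊥̸ Y | {V}.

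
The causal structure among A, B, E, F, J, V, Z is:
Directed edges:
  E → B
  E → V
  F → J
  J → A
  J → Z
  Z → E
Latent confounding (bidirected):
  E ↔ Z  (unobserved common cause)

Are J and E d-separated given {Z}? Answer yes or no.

Bayes-Ball from J | {Z} reaches {A,B,E,F,V}.
E ∈ reach(J|{Z}) ⇒ J ⊥̸ E | {Z}.

No — J and E are d-connected given {Z}.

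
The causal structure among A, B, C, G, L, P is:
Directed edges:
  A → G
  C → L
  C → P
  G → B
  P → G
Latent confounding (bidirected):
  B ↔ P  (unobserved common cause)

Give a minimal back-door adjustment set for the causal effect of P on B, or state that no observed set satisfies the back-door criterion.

P→B: no observed back-door set.

desc(P)\{P}={B,G}; candidates ⊆ {A,C,L}.
P↔B: latent back-door arc(s) into P.
size 0: {}; under {} P still reaches {B,C,L} ∋ B.
size 1: {A}, {C}, {L}; under {A} P still reaches {B,C,L} ∋ B.
size 2: {A,C}, {A,L}, {C,L}; under {A,C} P still reaches {B} ∋ B.
P↔B cannot be blocked by any observed set — no back-door set.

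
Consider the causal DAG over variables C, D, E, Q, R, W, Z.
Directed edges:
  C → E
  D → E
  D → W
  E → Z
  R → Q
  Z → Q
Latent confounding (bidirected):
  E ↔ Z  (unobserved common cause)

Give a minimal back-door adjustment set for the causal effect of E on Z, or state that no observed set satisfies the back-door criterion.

desc(E)\{E}={Q,Z}; candidates ⊆ {C,D,R,W}.
E↔Z: latent back-door arc(s) into E.
size 0: {}; under {} E still reaches {C,D,Q,W,Z} ∋ Z.
size 1: {C}, {D}, {R} …(+1); under {C} E still reaches {D,Q,W,Z} ∋ Z.
size 2: {C,D}, {C,R}, {C,W} …(+3); under {C,D} E still reaches {Q,Z} ∋ Z.
E↔Z cannot be blocked by any observed set — no back-door set.

E→Z: no observed back-door set.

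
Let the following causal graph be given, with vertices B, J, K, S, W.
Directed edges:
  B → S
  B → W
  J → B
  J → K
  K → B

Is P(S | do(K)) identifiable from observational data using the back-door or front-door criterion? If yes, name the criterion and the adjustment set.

desc(K)\{K}={B,S,W}; candidates ⊆ {J}.
size 0: {}; under {} K still reaches {B,J,S,W} ∋ S.
{J}: K⊥S given {J} in G with K→· removed — back-door holds.
P(S|do(K)) = Σ_{J} P(S|K,J)·P(J).

P(S|do(K)): backdoor, adjust for {J}.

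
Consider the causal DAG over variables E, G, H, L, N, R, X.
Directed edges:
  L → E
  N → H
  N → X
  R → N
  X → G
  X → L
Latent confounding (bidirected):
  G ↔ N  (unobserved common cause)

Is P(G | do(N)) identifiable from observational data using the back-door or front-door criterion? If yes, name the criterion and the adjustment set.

P(G|do(N)): frontdoor, adjust for {X}.

desc(N)\{N}={E,G,H,L,X}; candidates ⊆ {R}.
N↔G: latent back-door arc(s) into N.
size 0: {}; under {} N still reaches {G,R} ∋ G.
size 1: {R}; under {R} N still reaches {G} ∋ G.
N↔G cannot be blocked by any observed set — no back-door set.
{X}: (i) intercepts every directed N→G path; (ii) no back-door N→{X}; (iii) {N} blocks every back-door {X}→G. Front-door holds.
P(G|do(N)) = Σ_{X} P(X|N) Σ_{N'} P(G|X,N')P(N').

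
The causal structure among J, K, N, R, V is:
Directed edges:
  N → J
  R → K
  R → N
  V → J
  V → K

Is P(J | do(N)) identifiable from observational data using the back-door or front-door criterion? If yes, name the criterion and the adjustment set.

desc(N)\{N}={J}; candidates ⊆ {K,R,V}.
∅: N⊥J given ∅ in G with N→· removed — back-door holds.
P(J|do(N)) = P(J|N) — no adjustment needed.

P(J|do(N)): backdoor, adjust for ∅.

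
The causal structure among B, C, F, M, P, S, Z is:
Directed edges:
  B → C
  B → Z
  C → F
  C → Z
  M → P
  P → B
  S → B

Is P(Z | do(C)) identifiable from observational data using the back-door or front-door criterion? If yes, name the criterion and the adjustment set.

P(Z|do(C)): backdoor, adjust for {B}.

desc(C)\{C}={F,Z}; candidates ⊆ {B,M,P,S}.
size 0: {}; under {} C still reaches {B,M,P,S,Z} ∋ Z.
{B}: C⊥Z given {B} in G with C→· removed — back-door holds.
P(Z|do(C)) = Σ_{B} P(Z|C,B)·P(B).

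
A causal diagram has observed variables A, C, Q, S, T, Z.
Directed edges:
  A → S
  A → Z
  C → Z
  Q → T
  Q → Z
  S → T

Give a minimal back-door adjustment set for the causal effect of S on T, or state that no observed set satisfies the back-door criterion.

desc(S)\{S}={T}; candidates ⊆ {A,C,Q,Z}.
∅: S⊥T given ∅ in G with S→· removed — back-door holds.

S→T: minimal back-door set ∅.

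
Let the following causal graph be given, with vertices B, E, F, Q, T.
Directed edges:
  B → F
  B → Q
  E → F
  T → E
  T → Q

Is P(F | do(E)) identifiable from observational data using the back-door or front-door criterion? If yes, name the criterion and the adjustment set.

P(F|do(E)): backdoor, adjust for ∅.

desc(E)\{E}={F}; candidates ⊆ {B,Q,T}.
∅: E⊥F given ∅ in G with E→· removed — back-door holds.
P(F|do(E)) = P(F|E) — no adjustment needed.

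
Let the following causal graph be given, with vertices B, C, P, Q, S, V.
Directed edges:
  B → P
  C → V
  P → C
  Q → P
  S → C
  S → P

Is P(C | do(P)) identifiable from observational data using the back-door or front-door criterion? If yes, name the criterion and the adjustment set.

desc(P)\{P}={C,V}; candidates ⊆ {B,Q,S}.
size 0: {}; under {} P still reaches {B,C,Q,S,V} ∋ C.
{S}: P⊥C given {S} in G with P→· removed — back-door holds.
P(C|do(P)) = Σ_{S} P(C|P,S)·P(S).

P(C|do(P)): backdoor, adjust for {S}.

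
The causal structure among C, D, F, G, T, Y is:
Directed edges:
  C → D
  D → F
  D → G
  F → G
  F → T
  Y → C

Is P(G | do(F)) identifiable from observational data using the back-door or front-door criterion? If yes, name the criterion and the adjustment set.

desc(F)\{F}={G,T}; candidates ⊆ {C,D,Y}.
size 0: {}; under {} F still reaches {C,D,G,Y} ∋ G.
{D}: F⊥G given {D} in G with F→· removed — back-door holds.
P(G|do(F)) = Σ_{D} P(G|F,D)·P(D).

P(G|do(F)): backdoor, adjust for {D}.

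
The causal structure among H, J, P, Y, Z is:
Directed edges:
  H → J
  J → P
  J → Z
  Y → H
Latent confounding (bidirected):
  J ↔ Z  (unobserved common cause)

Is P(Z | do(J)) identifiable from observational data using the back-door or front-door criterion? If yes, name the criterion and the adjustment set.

P(Z|do(J)): not identifiable (no BD/FD set).

desc(J)\{J}={P,Z}; candidates ⊆ {H,Y}.
J↔Z: latent back-door arc(s) into J.
size 0: {}; under {} J still reaches {H,Y,Z} ∋ Z.
size 1: {H}, {Y}; under {H} J still reaches {Z} ∋ Z.
size 2: {H,Y}; under {H,Y} J still reaches {Z} ∋ Z.
J↔Z cannot be blocked by any observed set — no back-door set.
No mediator lies on a directed J→…→Z path.
Neither criterion identifies P(Z|do(J)) in this graph.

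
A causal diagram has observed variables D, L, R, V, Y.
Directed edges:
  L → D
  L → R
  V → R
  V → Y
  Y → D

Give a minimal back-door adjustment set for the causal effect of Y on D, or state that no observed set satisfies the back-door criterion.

Y→D: minimal back-door set ∅.

desc(Y)\{Y}={D}; candidates ⊆ {L,R,V}.
∅: Y⊥D given ∅ in G with Y→· removed — back-door holds.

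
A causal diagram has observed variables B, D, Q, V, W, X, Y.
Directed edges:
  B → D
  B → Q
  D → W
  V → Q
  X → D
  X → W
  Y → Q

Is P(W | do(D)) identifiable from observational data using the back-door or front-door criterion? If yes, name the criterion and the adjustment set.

P(W|do(D)): backdoor, adjust for {X}.

desc(D)\{D}={W}; candidates ⊆ {B,Q,V,X,Y}.
size 0: {}; under {} D still reaches {B,Q,W,X} ∋ W.
{X}: D⊥W given {X} in G with D→· removed — back-door holds.
P(W|do(D)) = Σ_{X} P(W|D,X)·P(X).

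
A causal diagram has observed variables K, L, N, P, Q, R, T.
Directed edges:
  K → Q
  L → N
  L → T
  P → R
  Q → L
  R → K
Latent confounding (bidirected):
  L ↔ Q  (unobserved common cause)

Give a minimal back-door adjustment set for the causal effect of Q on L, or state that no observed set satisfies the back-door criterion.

desc(Q)\{Q}={L,N,T}; candidates ⊆ {K,P,R}.
Q↔L: latent back-door arc(s) into Q.
size 0: {}; under {} Q still reaches {K,L,N,P,R,T} ∋ L.
size 1: {K}, {P}, {R}; under {K} Q still reaches {L,N,T} ∋ L.
size 2: {K,P}, {K,R}, {P,R}; under {K,P} Q still reaches {L,N,T} ∋ L.
Q↔L cannot be blocked by any observed set — no back-door set.

Q→L: no observed back-door set.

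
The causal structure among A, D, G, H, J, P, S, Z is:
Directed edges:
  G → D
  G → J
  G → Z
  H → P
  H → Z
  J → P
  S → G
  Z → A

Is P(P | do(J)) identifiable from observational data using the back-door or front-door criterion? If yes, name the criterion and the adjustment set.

desc(J)\{J}={P}; candidates ⊆ {A,D,G,H,S,Z}.
∅: J⊥P given ∅ in G with J→· removed — back-door holds.
P(P|do(J)) = P(P|J) — no adjustment needed.

P(P|do(J)): backdoor, adjust for ∅.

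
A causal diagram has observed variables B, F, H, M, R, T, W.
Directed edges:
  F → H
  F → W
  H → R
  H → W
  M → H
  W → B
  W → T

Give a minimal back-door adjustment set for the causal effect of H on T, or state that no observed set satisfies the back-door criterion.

H→T: minimal back-door set {F}.

desc(H)\{H}={B,R,T,W}; candidates ⊆ {F,M}.
size 0: {}; under {} H still reaches {B,F,M,T,W} ∋ T.
{F}: H⊥T given {F} in G with H→· removed — back-door holds.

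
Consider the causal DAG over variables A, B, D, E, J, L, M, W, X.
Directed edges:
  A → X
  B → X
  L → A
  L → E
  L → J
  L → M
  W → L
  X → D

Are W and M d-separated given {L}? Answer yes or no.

Yes — W ⊥ M | {L}.

Bayes-Ball from W | {L} reaches ∅.
M ∉ reach(W|{L}) ⇒ W ⊥ M | {L}.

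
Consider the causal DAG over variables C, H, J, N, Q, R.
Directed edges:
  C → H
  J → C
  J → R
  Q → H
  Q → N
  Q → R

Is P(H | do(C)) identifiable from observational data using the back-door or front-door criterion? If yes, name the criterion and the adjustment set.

desc(C)\{C}={H}; candidates ⊆ {J,N,Q,R}.
∅: C⊥H given ∅ in G with C→· removed — back-door holds.
P(H|do(C)) = P(H|C) — no adjustment needed.

P(H|do(C)): backdoor, adjust for ∅.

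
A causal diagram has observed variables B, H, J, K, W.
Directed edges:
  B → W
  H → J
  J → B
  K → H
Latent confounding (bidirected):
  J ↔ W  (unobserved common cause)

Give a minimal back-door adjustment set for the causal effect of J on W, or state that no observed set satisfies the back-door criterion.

J→W: no observed back-door set.

desc(J)\{J}={B,W}; candidates ⊆ {H,K}.
J↔W: latent back-door arc(s) into J.
size 0: {}; under {} J still reaches {H,K,W} ∋ W.
size 1: {H}, {K}; under {H} J still reaches {W} ∋ W.
size 2: {H,K}; under {H,K} J still reaches {W} ∋ W.
J↔W cannot be blocked by any observed set — no back-door set.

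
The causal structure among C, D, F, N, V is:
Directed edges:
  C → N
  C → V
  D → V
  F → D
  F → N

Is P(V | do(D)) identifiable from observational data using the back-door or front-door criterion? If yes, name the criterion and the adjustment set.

P(V|do(D)): backdoor, adjust for ∅.

desc(D)\{D}={V}; candidates ⊆ {C,F,N}.
∅: D⊥V given ∅ in G with D→· removed — back-door holds.
P(V|do(D)) = P(V|D) — no adjustment needed.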